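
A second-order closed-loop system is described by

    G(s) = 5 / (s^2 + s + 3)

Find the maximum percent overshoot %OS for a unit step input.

Comparing s^2 + s + 3 to s^2 + 2ζωₙs + ωₙ²: ωₙ = √3 ≈ 1.732 rad/s and ζ = 1/(2·√3) ≈ 0.2887.
%OS = 100·exp(−πζ/√(1−ζ²)) = 100·exp(−π·0.2887/√(1−0.2887²)) ≈ 38.8%.

%OS ≈ 38.8%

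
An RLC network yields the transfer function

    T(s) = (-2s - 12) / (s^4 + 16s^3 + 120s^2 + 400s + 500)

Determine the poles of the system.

s = -5 ± 5j, -3 ± j

The poles are the roots of the denominator s^4 + 16s^3 + 120s^2 + 400s + 500 = 0.
No real roots exist; factor into two real quadratics: (s^2 + 10s + 50)(s^2 + 6s + 10) = 0.
Each quadratic gives a conjugate pair via the quadratic formula.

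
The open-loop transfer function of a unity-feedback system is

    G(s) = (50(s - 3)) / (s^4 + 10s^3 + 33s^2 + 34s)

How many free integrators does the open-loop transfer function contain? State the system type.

The denominator has 1 factor of s at the origin (free integrator), so this is a Type 1 system.

Type 1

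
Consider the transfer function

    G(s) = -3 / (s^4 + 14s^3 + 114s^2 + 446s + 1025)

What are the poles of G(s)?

s = -3 + 4j, -3 - 4j, -4 + 5j, -4 - 5j

The poles are the roots of the denominator s^4 + 14s^3 + 114s^2 + 446s + 1025 = 0.
No real roots exist; factor into two real quadratics: (s^2 + 6s + 25)(s^2 + 8s + 41) = 0.
Each quadratic gives a conjugate pair via the quadratic formula.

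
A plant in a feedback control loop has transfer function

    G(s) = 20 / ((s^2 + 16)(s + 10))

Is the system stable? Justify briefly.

marginally stable

The poles can be read from the denominator factors: s = 4j, -4j, -10.
Since the simple pole(s) at s = 4j, -4j lie on the jω-axis with none in the right half-plane, the system is marginally stable.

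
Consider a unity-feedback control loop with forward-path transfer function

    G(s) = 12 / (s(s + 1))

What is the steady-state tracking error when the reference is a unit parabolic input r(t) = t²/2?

G(s) has one pole at the origin.
This is a Type 1 system; Ka = lim_{s→0} s^2·G(s) = 0, so the steady-state error for a parabola input is infinite.

e_ss = ∞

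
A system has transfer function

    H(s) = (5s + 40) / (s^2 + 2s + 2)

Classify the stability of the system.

stable

The denominator s^2 + 2s + 2 factors as (s^2 + 2s + 2), giving poles at s = -1 + j, -1 - j.
Since all poles lie strictly in the left half-plane, the system is stable.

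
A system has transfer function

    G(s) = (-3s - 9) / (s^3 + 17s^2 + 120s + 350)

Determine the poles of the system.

s = -5 ± 5j, -7

The poles are the roots of the denominator s^3 + 17s^2 + 120s + 350 = 0.
Trying s = -7: the polynomial evaluates to 0, so (s + 7) is a factor.
Dividing out leaves s^2 + 10s + 50 = 0.
The quadratic formula then gives s = -5 ± 5j.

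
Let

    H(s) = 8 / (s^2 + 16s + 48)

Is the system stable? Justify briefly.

stable

The denominator s^2 + 16s + 48 factors as (s + 4)(s + 12), giving poles at s = -4, -12.
Since all poles lie strictly in the left half-plane, the system is stable.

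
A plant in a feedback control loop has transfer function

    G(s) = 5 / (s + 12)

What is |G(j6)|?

|G(j6)| ≈ 0.3727

Substitute s = j6: numerator = 5, denominator = 12 + j6.
|G(j6)| = |5| / |12 + j6| = 5 / 13.416 ≈ 0.3727.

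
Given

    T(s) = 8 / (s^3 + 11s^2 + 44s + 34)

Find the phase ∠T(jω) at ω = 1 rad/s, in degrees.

At s = j1: numerator = 8, denominator = 23 + j43.
∠T = ∠num − ∠den = 0° − (61.858°) = -61.86°.

∠T(j1) ≈ -61.86°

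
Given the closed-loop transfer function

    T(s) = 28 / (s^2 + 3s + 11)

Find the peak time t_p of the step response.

Comparing s^2 + 3s + 11 to s^2 + 2ζωₙs + ωₙ²: ωₙ = √11 ≈ 3.317 rad/s and ζ = 3/(2·√11) ≈ 0.4523.
ζωₙ = 3/2 = 1.5, so ω_d = ωₙ√(1−ζ²) = √(ωₙ² − (ζωₙ)²) = √(11 − 1.5²) = √8.75 ≈ 2.958 rad/s.
t_p = π/ω_d = π/2.958 ≈ 1.062 s.

t_p ≈ 1.062 s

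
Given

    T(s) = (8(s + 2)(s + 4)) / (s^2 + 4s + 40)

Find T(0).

At s = 0 each factor (s + a) contributes a and each (s^2 + bs + c) contributes c.
T(0) = 8·(2) · (4) / ((40)) = 64/40 = 8/5.

T(0) = 8/5 ≈ 1.600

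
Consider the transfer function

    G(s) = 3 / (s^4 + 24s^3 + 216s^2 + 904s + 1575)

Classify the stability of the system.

The denominator s^4 + 24s^3 + 216s^2 + 904s + 1575 factors as (s + 9)(s^2 + 8s + 25)(s + 7), giving poles at s = -9, -4 + 3j, -4 - 3j, -7.
Since all poles lie strictly in the left half-plane, the system is stable.

stable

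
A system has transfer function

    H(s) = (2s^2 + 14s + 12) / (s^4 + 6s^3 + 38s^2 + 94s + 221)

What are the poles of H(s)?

s = -2 + 3j, -2 - 3j, -1 + 4j, -1 - 4j

The poles are the roots of the denominator s^4 + 6s^3 + 38s^2 + 94s + 221 = 0.
No real roots exist; factor into two real quadratics: (s^2 + 4s + 13)(s^2 + 2s + 17) = 0.
Each quadratic gives a conjugate pair via the quadratic formula.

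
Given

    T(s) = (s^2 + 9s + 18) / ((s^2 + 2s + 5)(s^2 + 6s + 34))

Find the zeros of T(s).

Set the numerator to zero: s^2 + 9s + 18 = 0.
Factoring: (s + 6)(s + 3) = 0.

s = -6, -3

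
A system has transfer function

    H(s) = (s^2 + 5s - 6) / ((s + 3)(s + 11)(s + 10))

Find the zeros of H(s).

Set the numerator to zero: s^2 + 5s - 6 = 0.
Factoring: (s - 1)(s + 6) = 0.

s = 1, -6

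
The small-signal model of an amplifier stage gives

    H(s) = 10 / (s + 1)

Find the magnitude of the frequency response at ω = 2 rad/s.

|H(j2)| ≈ 4.472

Substitute s = j2: numerator = 10, denominator = 1 + j2.
|H(j2)| = |10| / |1 + j2| = 10 / 2.2361 ≈ 4.472.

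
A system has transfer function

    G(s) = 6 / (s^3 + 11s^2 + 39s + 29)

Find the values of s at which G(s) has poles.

s = -5 + 2j, -5 - 2j, -1

The poles are the roots of the denominator s^3 + 11s^2 + 39s + 29 = 0.
Trying s = -1: the polynomial evaluates to 0, so (s + 1) is a factor.
Dividing out leaves s^2 + 10s + 29 = 0.
The quadratic formula then gives s = -5 ± 2j.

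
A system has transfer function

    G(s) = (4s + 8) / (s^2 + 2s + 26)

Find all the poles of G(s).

s = -1 + 5j, -1 - 5j

The poles are the roots of the denominator s^2 + 2s + 26 = 0.
Using the quadratic formula: s = (-2 ± √(-100))/2 = -1 ± 5j.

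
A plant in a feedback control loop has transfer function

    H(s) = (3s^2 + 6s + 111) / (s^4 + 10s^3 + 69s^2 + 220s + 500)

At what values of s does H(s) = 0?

Set the numerator to zero: 3s^2 + 6s + 111 = 0, i.e. 3·(s^2 + 2s + 37) = 0.
Factoring: (s^2 + 2s + 37) = 0.

s = -1 + 6j, -1 - 6j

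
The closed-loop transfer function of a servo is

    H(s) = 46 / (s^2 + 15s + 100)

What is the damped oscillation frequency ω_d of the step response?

Comparing s^2 + 15s + 100 to s^2 + 2ζωₙs + ωₙ²: ωₙ = 10 rad/s and ζ = 15/(2·10) = 0.75.
ζωₙ = 15/2 = 7.5, so ω_d = ωₙ√(1−ζ²) = √(ωₙ² − (ζωₙ)²) = √(100 − 7.5²) = √43.75 ≈ 6.614 rad/s.

ω_d ≈ 6.614 rad/s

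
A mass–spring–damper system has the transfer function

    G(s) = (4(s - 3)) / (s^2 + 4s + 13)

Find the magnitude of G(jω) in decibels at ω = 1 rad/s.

|G(j1)|_dB ≈ 0 dB

Substitute s = j1: numerator = -12 + j4, denominator = 12 + j4.
|G(j1)| = |-12 + j4| / |12 + j4| = 12.649 / 12.649 = 1.
In decibels: 20·log₁₀(1) ≈ 0 dB.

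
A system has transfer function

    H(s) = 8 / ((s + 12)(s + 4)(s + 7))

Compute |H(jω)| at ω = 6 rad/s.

Substitute s = j6: numerator = 8, denominator = -492 + j744.
|H(j6)| = |8| / |-492 + j744| = 8 / 891.96 ≈ 0.008969.

|H(j6)| ≈ 0.008969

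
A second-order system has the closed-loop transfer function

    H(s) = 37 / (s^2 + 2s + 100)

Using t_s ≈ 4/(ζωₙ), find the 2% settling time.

Comparing s^2 + 2s + 100 to s^2 + 2ζωₙs + ωₙ²: ωₙ = 10 rad/s and ζ = 2/(2·10) = 0.1.
ζωₙ = 2/2 = 1, so t_s ≈ 4/(ζωₙ) = 4/1 = 4 s.

t_s ≈ 4 s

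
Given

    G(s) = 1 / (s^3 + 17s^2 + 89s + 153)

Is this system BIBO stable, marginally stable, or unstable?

The denominator s^3 + 17s^2 + 89s + 153 factors as (s + 9)(s^2 + 8s + 17), giving poles at s = -9, -4 + j, -4 - j.
Since all poles lie strictly in the left half-plane, the system is stable.

stable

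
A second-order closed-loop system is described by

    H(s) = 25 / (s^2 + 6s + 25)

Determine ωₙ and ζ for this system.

Compare the denominator to the standard form s^2 + 2ζωₙs + ωₙ².
ωₙ² = 25, so ωₙ = 5 rad/s.
2ζωₙ = 6, so ζ = 6/(2·5) = 0.6.

ωₙ = 5 rad/s, ζ = 0.6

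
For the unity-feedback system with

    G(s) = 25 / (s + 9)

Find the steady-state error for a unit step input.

e_ss = 0.2647

G(s) has no poles at the origin.
This is a Type 0 system. Kp = lim_{s→0} G(s) = 25/9.
e_ss = 1/(1 + Kp) = 1/(1 + 25/9) = 9/34 ≈ 0.2647.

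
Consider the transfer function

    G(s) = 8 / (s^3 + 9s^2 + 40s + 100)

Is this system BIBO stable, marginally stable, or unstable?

stable

The denominator s^3 + 9s^2 + 40s + 100 factors as (s^2 + 4s + 20)(s + 5), giving poles at s = -2 + 4j, -2 - 4j, -5.
Since all poles lie strictly in the left half-plane, the system is stable.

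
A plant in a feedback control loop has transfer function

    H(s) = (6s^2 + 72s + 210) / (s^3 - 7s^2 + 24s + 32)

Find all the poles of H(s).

The poles are the roots of the denominator s^3 - 7s^2 + 24s + 32 = 0.
Trying s = -1: the polynomial evaluates to 0, so (s + 1) is a factor.
Dividing out leaves s^2 - 8s + 32 = 0.
The quadratic formula then gives s = 4 ± 4j.

s = 4 + 4j, 4 - 4j, -1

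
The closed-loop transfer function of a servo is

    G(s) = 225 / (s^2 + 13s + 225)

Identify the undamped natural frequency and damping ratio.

ωₙ = 15 rad/s, ζ ≈ 0.4333

Compare the denominator to the standard form s^2 + 2ζωₙs + ωₙ².
ωₙ² = 225, so ωₙ = 15 rad/s.
2ζωₙ = 13, so ζ = 13/(2·15) ≈ 0.4333.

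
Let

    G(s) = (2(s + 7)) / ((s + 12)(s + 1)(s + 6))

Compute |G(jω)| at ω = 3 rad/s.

|G(j3)| ≈ 0.05805

Substitute s = j3: numerator = 14 + j6, denominator = -99 + j243.
|G(j3)| = |14 + j6| / |-99 + j243| = 15.232 / 262.39 ≈ 0.05805.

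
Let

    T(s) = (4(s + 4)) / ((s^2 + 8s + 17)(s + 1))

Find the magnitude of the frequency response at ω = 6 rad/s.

|T(j6)| ≈ 0.09186

Substitute s = j6: numerator = 16 + j24, denominator = -307 - j66.
|T(j6)| = |16 + j24| / |-307 - j66| = 28.844 / 314.01 ≈ 0.09186.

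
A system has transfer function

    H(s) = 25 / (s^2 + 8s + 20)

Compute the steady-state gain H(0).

H(0) = 5/4 ≈ 1.250

Set s = 0: H(0) = (25) / (20) = 5/4.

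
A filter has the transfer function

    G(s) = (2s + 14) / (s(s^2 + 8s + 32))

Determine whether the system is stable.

marginally stable

The poles can be read from the denominator factors: s = 0, -4 ± 4j.
Since the simple pole(s) at s = 0 lie on the jω-axis with none in the right half-plane, the system is marginally stable.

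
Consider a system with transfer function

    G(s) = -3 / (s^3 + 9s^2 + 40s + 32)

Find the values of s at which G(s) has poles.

The poles are the roots of the denominator s^3 + 9s^2 + 40s + 32 = 0.
Trying s = -1: the polynomial evaluates to 0, so (s + 1) is a factor.
Dividing out leaves s^2 + 8s + 32 = 0.
The quadratic formula then gives s = -4 ± 4j.

s = -4 ± 4j, -1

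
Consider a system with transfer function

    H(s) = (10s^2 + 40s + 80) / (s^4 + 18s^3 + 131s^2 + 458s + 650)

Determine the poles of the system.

s = -5 ± j, -4 ± 3j

The poles are the roots of the denominator s^4 + 18s^3 + 131s^2 + 458s + 650 = 0.
No real roots exist; factor into two real quadratics: (s^2 + 10s + 26)(s^2 + 8s + 25) = 0.
Each quadratic gives a conjugate pair via the quadratic formula.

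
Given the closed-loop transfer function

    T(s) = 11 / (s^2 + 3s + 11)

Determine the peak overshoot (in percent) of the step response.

%OS ≈ 20.3%

Comparing s^2 + 3s + 11 to s^2 + 2ζωₙs + ωₙ²: ωₙ = √11 ≈ 3.317 rad/s and ζ = 3/(2·√11) ≈ 0.4523.
%OS = 100·exp(−πζ/√(1−ζ²)) = 100·exp(−π·0.4523/√(1−0.4523²)) ≈ 20.3%.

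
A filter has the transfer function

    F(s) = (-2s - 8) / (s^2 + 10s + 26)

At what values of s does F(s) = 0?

Set the numerator to zero: -2s - 8 = 0, i.e. -2·(s + 4) = 0.
So s = -4.

s = -4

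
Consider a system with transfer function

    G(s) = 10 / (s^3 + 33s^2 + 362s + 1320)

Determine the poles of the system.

The poles are the roots of the denominator s^3 + 33s^2 + 362s + 1320 = 0.
Trying s = -11: the polynomial evaluates to 0, so (s + 11) is a factor.
Dividing out leaves s^2 + 22s + 120 = 0.
Factoring the quadratic: (s + 10)(s + 12) = 0.

s = -11, -10, -12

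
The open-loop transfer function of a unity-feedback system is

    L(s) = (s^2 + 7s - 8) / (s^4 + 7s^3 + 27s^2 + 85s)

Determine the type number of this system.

Factor s from the denominator: s^4 + 7s^3 + 27s^2 + 85s = s·(s^3 + 7s^2 + 27s + 85).
There is 1 pole at the origin, so the system is Type 1.

Type 1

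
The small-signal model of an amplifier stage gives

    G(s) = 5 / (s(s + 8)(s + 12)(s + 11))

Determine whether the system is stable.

The poles can be read from the denominator factors: s = 0, -8, -12, -11.
Since the simple pole(s) at s = 0 lie on the jω-axis with none in the right half-plane, the system is marginally stable.

marginally stable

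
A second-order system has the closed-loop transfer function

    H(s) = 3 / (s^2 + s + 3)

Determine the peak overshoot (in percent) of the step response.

Comparing s^2 + s + 3 to s^2 + 2ζωₙs + ωₙ²: ωₙ = √3 ≈ 1.732 rad/s and ζ = 1/(2·√3) ≈ 0.2887.
%OS = 100·exp(−πζ/√(1−ζ²)) = 100·exp(−π·0.2887/√(1−0.2887²)) ≈ 38.8%.

%OS ≈ 38.8%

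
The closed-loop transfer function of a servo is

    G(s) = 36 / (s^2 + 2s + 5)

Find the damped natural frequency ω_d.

Comparing s^2 + 2s + 5 to s^2 + 2ζωₙs + ωₙ²: ωₙ = √5 ≈ 2.236 rad/s and ζ = 2/(2·√5) ≈ 0.4472.
ζωₙ = 2/2 = 1, so ω_d = ωₙ√(1−ζ²) = √(ωₙ² − (ζωₙ)²) = √(5 − 1²) = √4 = 2 rad/s.

ω_d = 2 rad/s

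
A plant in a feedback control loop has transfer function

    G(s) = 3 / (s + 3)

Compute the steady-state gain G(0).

Set s = 0: G(0) = (3) / (3) = 1.

G(0) = 1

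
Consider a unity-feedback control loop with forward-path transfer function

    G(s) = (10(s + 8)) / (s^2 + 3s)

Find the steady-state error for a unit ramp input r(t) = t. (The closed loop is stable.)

e_ss = 0.03750

G(s) has one pole at the origin.
This is a Type 1 system. Kv = lim_{s→0} s·G(s) = 80/3.
e_ss = 1/Kv = 1/(80/3) = 3/80 ≈ 0.03750.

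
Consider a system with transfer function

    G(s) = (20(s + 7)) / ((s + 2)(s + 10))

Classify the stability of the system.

The poles can be read from the denominator factors: s = -2, -10.
Since all poles lie strictly in the left half-plane, the system is stable.

stable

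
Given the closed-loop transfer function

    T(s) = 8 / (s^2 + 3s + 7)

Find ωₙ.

ωₙ ≈ 2.646 rad/s

Compare the denominator to the standard form s^2 + 2ζωₙs + ωₙ².
ωₙ² = 7, so ωₙ = √7 ≈ 2.646 rad/s.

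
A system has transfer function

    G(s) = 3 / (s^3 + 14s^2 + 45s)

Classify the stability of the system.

marginally stable

The denominator s^3 + 14s^2 + 45s factors as s(s + 5)(s + 9), giving poles at s = 0, -5, -9.
Since the simple pole(s) at s = 0 lie on the jω-axis with none in the right half-plane, the system is marginally stable.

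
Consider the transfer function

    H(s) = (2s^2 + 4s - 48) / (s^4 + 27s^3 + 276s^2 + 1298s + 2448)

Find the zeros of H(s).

Set the numerator to zero: 2s^2 + 4s - 48 = 0, i.e. 2·(s^2 + 2s - 24) = 0.
Factoring: (s - 4)(s + 6) = 0.

s = 4, -6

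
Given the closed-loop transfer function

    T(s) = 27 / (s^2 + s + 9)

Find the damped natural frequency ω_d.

Comparing s^2 + s + 9 to s^2 + 2ζωₙs + ωₙ²: ωₙ = 3 rad/s and ζ = 1/(2·3) ≈ 0.1667.
ζωₙ = 1/2 = 0.5, so ω_d = ωₙ√(1−ζ²) = √(ωₙ² − (ζωₙ)²) = √(9 − 0.5²) = √8.75 ≈ 2.958 rad/s.

ω_d ≈ 2.958 rad/s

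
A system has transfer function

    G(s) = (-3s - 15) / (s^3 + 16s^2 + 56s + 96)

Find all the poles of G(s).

s = -2 ± 2j, -12

The poles are the roots of the denominator s^3 + 16s^2 + 56s + 96 = 0.
Trying s = -12: the polynomial evaluates to 0, so (s + 12) is a factor.
Dividing out leaves s^2 + 4s + 8 = 0.
The quadratic formula then gives s = -2 ± 2j.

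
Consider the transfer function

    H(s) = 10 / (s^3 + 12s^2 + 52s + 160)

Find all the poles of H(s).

s = -2 + 4j, -2 - 4j, -8

The poles are the roots of the denominator s^3 + 12s^2 + 52s + 160 = 0.
Trying s = -8: the polynomial evaluates to 0, so (s + 8) is a factor.
Dividing out leaves s^2 + 4s + 20 = 0.
The quadratic formula then gives s = -2 ± 4j.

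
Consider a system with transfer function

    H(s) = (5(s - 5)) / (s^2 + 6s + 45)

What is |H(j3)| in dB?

Substitute s = j3: numerator = -25 + j15, denominator = 36 + j18.
|H(j3)| = |-25 + j15| / |36 + j18| = 29.155 / 40.249 ≈ 0.7244.
In decibels: 20·log₁₀(0.7244) ≈ -2.80 dB.

|H(j3)|_dB ≈ -2.80 dB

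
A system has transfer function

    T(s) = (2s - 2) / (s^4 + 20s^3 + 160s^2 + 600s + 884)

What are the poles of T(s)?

The poles are the roots of the denominator s^4 + 20s^3 + 160s^2 + 600s + 884 = 0.
No real roots exist; factor into two real quadratics: (s^2 + 10s + 34)(s^2 + 10s + 26) = 0.
Each quadratic gives a conjugate pair via the quadratic formula.

s = -5 ± 3j, -5 ± j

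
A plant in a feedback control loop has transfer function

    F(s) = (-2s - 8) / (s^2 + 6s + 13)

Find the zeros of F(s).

Set the numerator to zero: -2s - 8 = 0, i.e. -2·(s + 4) = 0.
So s = -4.

s = -4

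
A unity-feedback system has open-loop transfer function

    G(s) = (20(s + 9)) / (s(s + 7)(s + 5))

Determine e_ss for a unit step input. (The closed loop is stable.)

G(s) has one pole at the origin.
This is a Type 1 system; for a step input the steady-state error is zero.

e_ss = 0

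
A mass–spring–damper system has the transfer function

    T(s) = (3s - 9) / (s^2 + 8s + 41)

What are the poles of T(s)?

s = -4 ± 5j

The poles are the roots of the denominator s^2 + 8s + 41 = 0.
Using the quadratic formula: s = (-8 ± √(-100))/2 = -4 ± 5j.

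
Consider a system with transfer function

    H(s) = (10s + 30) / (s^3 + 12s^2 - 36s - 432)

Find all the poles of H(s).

s = 6, -6, -12

The poles are the roots of the denominator s^3 + 12s^2 - 36s - 432 = 0.
Trying s = 6: the polynomial evaluates to 0, so (s - 6) is a factor.
Dividing out leaves s^2 + 18s + 72 = 0.
Factoring the quadratic: (s + 6)(s + 12) = 0.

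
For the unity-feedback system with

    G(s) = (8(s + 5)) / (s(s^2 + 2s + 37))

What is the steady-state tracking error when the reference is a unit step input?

e_ss = 0

G(s) has one pole at the origin.
This is a Type 1 system; for a step input the steady-state error is zero.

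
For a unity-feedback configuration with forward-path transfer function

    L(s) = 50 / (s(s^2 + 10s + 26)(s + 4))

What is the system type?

The denominator has 1 factor of s at the origin (free integrator), so this is a Type 1 system.

Type 1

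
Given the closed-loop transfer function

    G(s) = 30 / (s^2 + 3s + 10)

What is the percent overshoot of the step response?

%OS ≈ 18.4%

Comparing s^2 + 3s + 10 to s^2 + 2ζωₙs + ωₙ²: ωₙ = √10 ≈ 3.162 rad/s and ζ = 3/(2·√10) ≈ 0.4743.
%OS = 100·exp(−πζ/√(1−ζ²)) = 100·exp(−π·0.4743/√(1−0.4743²)) ≈ 18.4%.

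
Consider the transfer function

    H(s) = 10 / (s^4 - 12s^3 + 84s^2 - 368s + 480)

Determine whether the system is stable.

The denominator s^4 - 12s^3 + 84s^2 - 368s + 480 factors as (s - 2)(s^2 - 4s + 40)(s - 6), giving poles at s = 2, 2 ± 6j, 6.
Since the pole(s) at s = 2, 2 + 6j, 2 - 6j, 6 lie in the right half-plane, the system is unstable.

unstable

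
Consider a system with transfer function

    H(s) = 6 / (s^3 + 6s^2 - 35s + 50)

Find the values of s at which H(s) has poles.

The poles are the roots of the denominator s^3 + 6s^2 - 35s + 50 = 0.
Trying s = -10: the polynomial evaluates to 0, so (s + 10) is a factor.
Dividing out leaves s^2 - 4s + 5 = 0.
The quadratic formula then gives s = 2 ± 1j.

s = 2 + j, 2 - j, -10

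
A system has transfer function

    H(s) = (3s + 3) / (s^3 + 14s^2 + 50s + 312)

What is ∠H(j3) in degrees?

∠H(j3) ≈ 38.09°

At s = j3: numerator = 3 + j9, denominator = 186 + j123.
∠H = ∠num − ∠den = 71.565° − (33.476°) = 38.09°.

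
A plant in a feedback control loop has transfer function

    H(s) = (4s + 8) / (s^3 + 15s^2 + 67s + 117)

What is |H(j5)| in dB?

|H(j5)|_dB ≈ -23.8 dB

Substitute s = j5: numerator = 8 + j20, denominator = -258 + j210.
|H(j5)| = |8 + j20| / |-258 + j210| = 21.541 / 332.66 ≈ 0.06475.
In decibels: 20·log₁₀(0.06475) ≈ -23.8 dB.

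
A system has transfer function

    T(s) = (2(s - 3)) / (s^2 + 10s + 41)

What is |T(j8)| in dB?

|T(j8)|_dB ≈ -13.8 dB

Substitute s = j8: numerator = -6 + j16, denominator = -23 + j80.
|T(j8)| = |-6 + j16| / |-23 + j80| = 17.088 / 83.241 ≈ 0.2053.
In decibels: 20·log₁₀(0.2053) ≈ -13.8 dB.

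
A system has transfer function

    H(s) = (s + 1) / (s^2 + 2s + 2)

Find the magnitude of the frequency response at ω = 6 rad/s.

Substitute s = j6: numerator = 1 + j6, denominator = -34 + j12.
|H(j6)| = |1 + j6| / |-34 + j12| = 6.0828 / 36.056 ≈ 0.1687.

|H(j6)| ≈ 0.1687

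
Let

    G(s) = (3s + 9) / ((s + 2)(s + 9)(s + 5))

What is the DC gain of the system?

G(0) = 1/10 ≈ 0.1000

Set s = 0: G(0) = (9) / (90) = 1/10.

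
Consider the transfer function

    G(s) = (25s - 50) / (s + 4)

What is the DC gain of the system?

G(0) = -25/2 ≈ -12.50

Set s = 0: G(0) = (-50) / (4) = -25/2.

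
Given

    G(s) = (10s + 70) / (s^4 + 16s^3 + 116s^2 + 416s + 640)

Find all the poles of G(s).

s = -4 ± 2j, -4 ± 4j

The poles are the roots of the denominator s^4 + 16s^3 + 116s^2 + 416s + 640 = 0.
No real roots exist; factor into two real quadratics: (s^2 + 8s + 20)(s^2 + 8s + 32) = 0.
Each quadratic gives a conjugate pair via the quadratic formula.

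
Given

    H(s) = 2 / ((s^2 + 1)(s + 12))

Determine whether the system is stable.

marginally stable

The poles can be read from the denominator factors: s = j, -j, -12.
Since the simple pole(s) at s = j, -j lie on the jω-axis with none in the right half-plane, the system is marginally stable.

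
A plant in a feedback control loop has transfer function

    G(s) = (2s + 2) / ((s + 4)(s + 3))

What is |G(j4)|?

|G(j4)| ≈ 0.2915

Substitute s = j4: numerator = 2 + j8, denominator = -4 + j28.
|G(j4)| = |2 + j8| / |-4 + j28| = 8.2462 / 28.284 ≈ 0.2915.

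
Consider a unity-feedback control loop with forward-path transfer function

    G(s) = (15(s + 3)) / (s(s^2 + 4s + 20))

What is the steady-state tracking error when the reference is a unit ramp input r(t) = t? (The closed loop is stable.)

e_ss = 0.4444

G(s) has one pole at the origin.
This is a Type 1 system. Kv = lim_{s→0} s·G(s) = 45/20 = 9/4.
e_ss = 1/Kv = 1/(9/4) = 4/9 ≈ 0.4444.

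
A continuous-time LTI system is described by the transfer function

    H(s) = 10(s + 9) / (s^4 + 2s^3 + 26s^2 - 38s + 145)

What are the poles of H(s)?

The poles are the roots of the denominator s^4 + 2s^3 + 26s^2 - 38s + 145 = 0.
No real roots exist; factor into two real quadratics: (s^2 - 2s + 5)(s^2 + 4s + 29) = 0.
Each quadratic gives a conjugate pair via the quadratic formula.

s = 1 + 2j, 1 - 2j, -2 + 5j, -2 - 5j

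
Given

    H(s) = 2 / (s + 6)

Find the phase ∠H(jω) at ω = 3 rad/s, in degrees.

At s = j3: numerator = 2, denominator = 6 + j3.
∠H = ∠num − ∠den = 0° − (26.565°) = -26.57°.

∠H(j3) ≈ -26.57°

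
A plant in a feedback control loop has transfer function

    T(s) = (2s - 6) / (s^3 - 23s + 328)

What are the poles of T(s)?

s = 4 + 5j, 4 - 5j, -8

The poles are the roots of the denominator s^3 - 23s + 328 = 0.
Trying s = -8: the polynomial evaluates to 0, so (s + 8) is a factor.
Dividing out leaves s^2 - 8s + 41 = 0.
The quadratic formula then gives s = 4 ± 5j.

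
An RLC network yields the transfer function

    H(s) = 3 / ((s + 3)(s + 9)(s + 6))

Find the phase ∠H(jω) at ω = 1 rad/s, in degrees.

∠H(j1) ≈ -34.24°

At s = j1: numerator = 3, denominator = 144 + j98.
∠H = ∠num − ∠den = 0° − (34.237°) = -34.24°.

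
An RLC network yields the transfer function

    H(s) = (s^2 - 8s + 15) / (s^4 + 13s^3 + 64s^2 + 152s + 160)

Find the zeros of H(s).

Set the numerator to zero: s^2 - 8s + 15 = 0.
Factoring: (s - 5)(s - 3) = 0.

s = 5, 3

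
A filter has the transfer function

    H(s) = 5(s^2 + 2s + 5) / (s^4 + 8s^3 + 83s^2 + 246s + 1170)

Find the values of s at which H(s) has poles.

The poles are the roots of the denominator s^4 + 8s^3 + 83s^2 + 246s + 1170 = 0.
No real roots exist; factor into two real quadratics: (s^2 + 6s + 45)(s^2 + 2s + 26) = 0.
Each quadratic gives a conjugate pair via the quadratic formula.

s = -3 ± 6j, -1 ± 5j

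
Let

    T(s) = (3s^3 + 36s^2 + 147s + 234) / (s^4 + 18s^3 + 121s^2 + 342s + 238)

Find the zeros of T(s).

Set the numerator to zero: 3s^3 + 36s^2 + 147s + 234 = 0, i.e. 3·(s^3 + 12s^2 + 49s + 78) = 0.
Factoring: (s^2 + 6s + 13)(s + 6) = 0.

s = -3 ± 2j, -6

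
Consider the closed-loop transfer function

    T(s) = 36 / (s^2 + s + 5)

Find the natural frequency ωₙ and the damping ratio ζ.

Compare the denominator to the standard form s^2 + 2ζωₙs + ωₙ².
ωₙ² = 5, so ωₙ = √5 ≈ 2.236 rad/s.
2ζωₙ = 1, so ζ = 1/(2·√5) ≈ 0.2236.

ωₙ ≈ 2.236 rad/s, ζ ≈ 0.2236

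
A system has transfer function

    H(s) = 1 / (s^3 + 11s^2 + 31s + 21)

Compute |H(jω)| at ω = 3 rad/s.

Substitute s = j3: numerator = 1, denominator = -78 + j66.
|H(j3)| = |1| / |-78 + j66| = 1 / 102.18 ≈ 0.009787.

|H(j3)| ≈ 0.009787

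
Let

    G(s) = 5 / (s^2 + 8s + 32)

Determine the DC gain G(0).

G(0) = 5/32 ≈ 0.1562

At s = 0 each factor (s + a) contributes a and each (s^2 + bs + c) contributes c.
G(0) = 5·1 / ((32)) = 5/32 = 5/32.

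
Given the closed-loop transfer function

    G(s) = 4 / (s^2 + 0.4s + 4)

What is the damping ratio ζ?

Compare the denominator to the standard form s^2 + 2ζωₙs + ωₙ².
ωₙ² = 4, so ωₙ = 2 rad/s.
2ζωₙ = 0.4, so ζ = 0.4/(2·2) = 0.1.

ζ = 0.1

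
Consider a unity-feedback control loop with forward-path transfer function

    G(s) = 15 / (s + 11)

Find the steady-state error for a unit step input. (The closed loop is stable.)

G(s) has no poles at the origin.
This is a Type 0 system. Kp = lim_{s→0} G(s) = 15/11.
e_ss = 1/(1 + Kp) = 1/(1 + 15/11) = 11/26 ≈ 0.4231.

e_ss = 0.4231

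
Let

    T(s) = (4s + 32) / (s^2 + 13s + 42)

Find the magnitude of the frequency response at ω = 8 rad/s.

Substitute s = j8: numerator = 32 + j32, denominator = -22 + j104.
|T(j8)| = |32 + j32| / |-22 + j104| = 45.255 / 106.30 ≈ 0.4257.

|T(j8)| ≈ 0.4257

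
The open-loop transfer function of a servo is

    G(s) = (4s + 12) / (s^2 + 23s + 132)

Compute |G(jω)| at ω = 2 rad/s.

|G(j2)| ≈ 0.1060

Substitute s = j2: numerator = 12 + j8, denominator = 128 + j46.
|G(j2)| = |12 + j8| / |128 + j46| = 14.422 / 136.01 ≈ 0.1060.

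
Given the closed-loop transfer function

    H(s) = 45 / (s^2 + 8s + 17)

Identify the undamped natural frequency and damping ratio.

Compare the denominator to the standard form s^2 + 2ζωₙs + ωₙ².
ωₙ² = 17, so ωₙ = √17 ≈ 4.123 rad/s.
2ζωₙ = 8, so ζ = 8/(2·√17) ≈ 0.9701.

ωₙ ≈ 4.123 rad/s, ζ ≈ 0.9701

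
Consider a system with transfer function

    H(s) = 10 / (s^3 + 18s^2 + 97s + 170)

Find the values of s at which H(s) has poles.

The poles are the roots of the denominator s^3 + 18s^2 + 97s + 170 = 0.
Trying s = -10: the polynomial evaluates to 0, so (s + 10) is a factor.
Dividing out leaves s^2 + 8s + 17 = 0.
The quadratic formula then gives s = -4 ± 1j.

s = -4 + j, -4 - j, -10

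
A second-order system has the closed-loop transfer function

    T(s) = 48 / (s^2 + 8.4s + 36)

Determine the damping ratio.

Compare the denominator to the standard form s^2 + 2ζωₙs + ωₙ².
ωₙ² = 36, so ωₙ = 6 rad/s.
2ζωₙ = 8.4, so ζ = 8.4/(2·6) = 0.7.

ζ = 0.7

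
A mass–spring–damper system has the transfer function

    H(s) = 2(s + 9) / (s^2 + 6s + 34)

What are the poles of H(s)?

The poles are the roots of the denominator s^2 + 6s + 34 = 0.
Using the quadratic formula: s = (-6 ± √(-100))/2 = -3 ± 5j.

s = -3 ± 5j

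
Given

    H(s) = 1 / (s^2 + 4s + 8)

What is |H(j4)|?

Substitute s = j4: numerator = 1, denominator = -8 + j16.
|H(j4)| = |1| / |-8 + j16| = 1 / 17.889 ≈ 0.05590.

|H(j4)| ≈ 0.05590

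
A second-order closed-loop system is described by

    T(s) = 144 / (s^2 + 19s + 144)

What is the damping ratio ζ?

ζ ≈ 0.7917

Compare the denominator to the standard form s^2 + 2ζωₙs + ωₙ².
ωₙ² = 144, so ωₙ = 12 rad/s.
2ζωₙ = 19, so ζ = 19/(2·12) ≈ 0.7917.
With ζ = 0.7917 the response is underdamped.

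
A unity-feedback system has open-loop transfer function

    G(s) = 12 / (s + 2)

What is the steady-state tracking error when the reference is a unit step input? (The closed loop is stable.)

e_ss = 0.1429

G(s) has no poles at the origin.
This is a Type 0 system. Kp = lim_{s→0} G(s) = 12/2 = 6.
e_ss = 1/(1 + Kp) = 1/(1 + 6) = 1/7 ≈ 0.1429.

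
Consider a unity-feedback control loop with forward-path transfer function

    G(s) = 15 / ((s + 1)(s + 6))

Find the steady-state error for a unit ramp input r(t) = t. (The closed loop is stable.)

e_ss = ∞

G(s) has no poles at the origin.
This is a Type 0 system; Kv = lim_{s→0} s·G(s) = 0, so the steady-state error for a ramp input is infinite.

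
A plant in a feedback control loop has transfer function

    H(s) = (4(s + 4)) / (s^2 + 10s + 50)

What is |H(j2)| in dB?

Substitute s = j2: numerator = 16 + j8, denominator = 46 + j20.
|H(j2)| = |16 + j8| / |46 + j20| = 17.889 / 50.160 ≈ 0.3566.
In decibels: 20·log₁₀(0.3566) ≈ -8.96 dB.

|H(j2)|_dB ≈ -8.96 dB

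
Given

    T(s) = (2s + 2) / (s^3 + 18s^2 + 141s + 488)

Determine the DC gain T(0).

Set s = 0: T(0) = (2) / (488) = 1/244.

T(0) = 1/244 ≈ 0.004098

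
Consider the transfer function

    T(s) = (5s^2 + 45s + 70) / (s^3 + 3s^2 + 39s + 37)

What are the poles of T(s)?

The poles are the roots of the denominator s^3 + 3s^2 + 39s + 37 = 0.
Trying s = -1: the polynomial evaluates to 0, so (s + 1) is a factor.
Dividing out leaves s^2 + 2s + 37 = 0.
The quadratic formula then gives s = -1 ± 6j.

s = -1 ± 6j, -1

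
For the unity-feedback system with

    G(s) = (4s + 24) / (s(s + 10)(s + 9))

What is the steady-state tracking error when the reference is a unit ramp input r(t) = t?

e_ss = 3.750

G(s) has one pole at the origin.
This is a Type 1 system. Kv = lim_{s→0} s·G(s) = 24/90 = 4/15.
e_ss = 1/Kv = 1/(4/15) = 15/4 ≈ 3.750.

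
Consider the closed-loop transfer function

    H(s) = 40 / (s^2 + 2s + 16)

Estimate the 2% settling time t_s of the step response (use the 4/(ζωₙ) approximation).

t_s ≈ 4 s

Comparing s^2 + 2s + 16 to s^2 + 2ζωₙs + ωₙ²: ωₙ = 4 rad/s and ζ = 2/(2·4) = 0.25.
ζωₙ = 2/2 = 1, so t_s ≈ 4/(ζωₙ) = 4/1 = 4 s.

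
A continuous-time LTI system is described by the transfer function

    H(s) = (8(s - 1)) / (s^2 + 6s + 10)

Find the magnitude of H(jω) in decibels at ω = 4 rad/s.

Substitute s = j4: numerator = -8 + j32, denominator = -6 + j24.
|H(j4)| = |-8 + j32| / |-6 + j24| = 32.985 / 24.739 ≈ 1.333.
In decibels: 20·log₁₀(1.333) ≈ 2.50 dB.

|H(j4)|_dB ≈ 2.50 dB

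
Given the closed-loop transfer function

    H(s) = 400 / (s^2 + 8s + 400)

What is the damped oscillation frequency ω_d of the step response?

ω_d ≈ 19.60 rad/s

Comparing s^2 + 8s + 400 to s^2 + 2ζωₙs + ωₙ²: ωₙ = 20 rad/s and ζ = 8/(2·20) = 0.2.
ζωₙ = 8/2 = 4, so ω_d = ωₙ√(1−ζ²) = √(ωₙ² − (ζωₙ)²) = √(400 − 4²) = √384 ≈ 19.60 rad/s.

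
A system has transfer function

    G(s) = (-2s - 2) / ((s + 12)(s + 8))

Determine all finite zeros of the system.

Set the numerator to zero: -2s - 2 = 0, i.e. -2·(s + 1) = 0.
So s = -1.

s = -1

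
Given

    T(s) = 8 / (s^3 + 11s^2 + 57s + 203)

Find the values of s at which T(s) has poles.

s = -2 + 5j, -2 - 5j, -7

The poles are the roots of the denominator s^3 + 11s^2 + 57s + 203 = 0.
Trying s = -7: the polynomial evaluates to 0, so (s + 7) is a factor.
Dividing out leaves s^2 + 4s + 29 = 0.
The quadratic formula then gives s = -2 ± 5j.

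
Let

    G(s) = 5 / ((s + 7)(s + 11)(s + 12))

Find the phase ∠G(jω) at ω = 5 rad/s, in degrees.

At s = j5: numerator = 5, denominator = 174 + j1340.
∠G = ∠num − ∠den = 0° − (82.601°) = -82.60°.

∠G(j5) ≈ -82.60°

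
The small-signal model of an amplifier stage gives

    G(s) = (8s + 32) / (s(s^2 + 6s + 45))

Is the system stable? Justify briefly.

The poles can be read from the denominator factors: s = 0, -3 ± 6j.
Since the simple pole(s) at s = 0 lie on the jω-axis with none in the right half-plane, the system is marginally stable.

marginally stable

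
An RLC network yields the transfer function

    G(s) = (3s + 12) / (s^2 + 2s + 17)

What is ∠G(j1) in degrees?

At s = j1: numerator = 12 + j3, denominator = 16 + j2.
∠G = ∠num − ∠den = 14.036° − (7.1250°) = 6.911°.

∠G(j1) ≈ 6.911°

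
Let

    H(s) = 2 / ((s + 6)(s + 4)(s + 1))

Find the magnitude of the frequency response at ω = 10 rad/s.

Substitute s = j10: numerator = 2, denominator = -1076 - j660.
|H(j10)| = |2| / |-1076 - j660| = 2 / 1262.3 ≈ 0.001584.

|H(j10)| ≈ 0.001584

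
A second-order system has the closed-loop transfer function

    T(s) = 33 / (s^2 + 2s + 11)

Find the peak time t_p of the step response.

t_p ≈ 0.9935 s

Comparing s^2 + 2s + 11 to s^2 + 2ζωₙs + ωₙ²: ωₙ = √11 ≈ 3.317 rad/s and ζ = 2/(2·√11) ≈ 0.3015.
ζωₙ = 2/2 = 1, so ω_d = ωₙ√(1−ζ²) = √(ωₙ² − (ζωₙ)²) = √(11 − 1²) = √10 ≈ 3.162 rad/s.
t_p = π/ω_d = π/3.162 ≈ 0.9935 s.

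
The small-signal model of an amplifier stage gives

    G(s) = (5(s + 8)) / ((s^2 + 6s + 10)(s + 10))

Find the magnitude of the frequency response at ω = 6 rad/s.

Substitute s = j6: numerator = 40 + j30, denominator = -476 + j204.
|G(j6)| = |40 + j30| / |-476 + j204| = 50 / 517.87 ≈ 0.09655.

|G(j6)| ≈ 0.09655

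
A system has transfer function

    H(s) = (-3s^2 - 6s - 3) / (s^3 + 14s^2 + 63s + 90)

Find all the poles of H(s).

s = -3, -5, -6

The poles are the roots of the denominator s^3 + 14s^2 + 63s + 90 = 0.
Trying s = -3: the polynomial evaluates to 0, so (s + 3) is a factor.
Dividing out leaves s^2 + 11s + 30 = 0.
Factoring the quadratic: (s + 5)(s + 6) = 0.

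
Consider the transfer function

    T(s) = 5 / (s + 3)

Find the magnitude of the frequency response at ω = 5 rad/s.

|T(j5)| ≈ 0.8575

Substitute s = j5: numerator = 5, denominator = 3 + j5.
|T(j5)| = |5| / |3 + j5| = 5 / 5.8310 ≈ 0.8575.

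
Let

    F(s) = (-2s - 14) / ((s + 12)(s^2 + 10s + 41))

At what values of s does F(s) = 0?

s = -7

Set the numerator to zero: -2s - 14 = 0, i.e. -2·(s + 7) = 0.
So s = -7.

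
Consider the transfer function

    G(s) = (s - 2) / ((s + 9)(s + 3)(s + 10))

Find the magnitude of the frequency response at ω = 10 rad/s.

Substitute s = j10: numerator = -2 + j10, denominator = -1930 + j470.
|G(j10)| = |-2 + j10| / |-1930 + j470| = 10.198 / 1986.4 ≈ 0.005134.

|G(j10)| ≈ 0.005134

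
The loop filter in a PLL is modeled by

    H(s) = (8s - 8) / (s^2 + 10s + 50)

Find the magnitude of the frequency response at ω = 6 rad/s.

|H(j6)| ≈ 0.7898

Substitute s = j6: numerator = -8 + j48, denominator = 14 + j60.
|H(j6)| = |-8 + j48| / |14 + j60| = 48.662 / 61.612 ≈ 0.7898.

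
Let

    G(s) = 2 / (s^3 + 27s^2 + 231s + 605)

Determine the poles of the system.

The poles are the roots of the denominator s^3 + 27s^2 + 231s + 605 = 0.
Trying s = -11: the polynomial evaluates to 0, so (s + 11) is a factor.
Dividing out leaves s^2 + 16s + 55 = 0.
Factoring the quadratic: (s + 5)(s + 11) = 0.

s = -11, -5, -11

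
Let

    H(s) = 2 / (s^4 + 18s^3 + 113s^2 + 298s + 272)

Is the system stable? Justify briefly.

stable

The denominator s^4 + 18s^3 + 113s^2 + 298s + 272 factors as (s^2 + 8s + 17)(s + 8)(s + 2), giving poles at s = -4 ± j, -8, -2.
Since all poles lie strictly in the left half-plane, the system is stable.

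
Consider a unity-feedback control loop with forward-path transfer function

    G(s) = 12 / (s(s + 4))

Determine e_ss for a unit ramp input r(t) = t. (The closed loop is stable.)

e_ss = 0.3333

G(s) has one pole at the origin.
This is a Type 1 system. Kv = lim_{s→0} s·G(s) = 12/4 = 3.
e_ss = 1/Kv = 1/(3) = 1/3 ≈ 0.3333.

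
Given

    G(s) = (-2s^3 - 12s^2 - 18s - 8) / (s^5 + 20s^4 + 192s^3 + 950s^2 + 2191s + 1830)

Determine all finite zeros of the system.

s = -1, -4, -1

Set the numerator to zero: -2s^3 - 12s^2 - 18s - 8 = 0, i.e. -2·(s^3 + 6s^2 + 9s + 4) = 0.
Factoring: (s + 1)^2(s + 4) = 0.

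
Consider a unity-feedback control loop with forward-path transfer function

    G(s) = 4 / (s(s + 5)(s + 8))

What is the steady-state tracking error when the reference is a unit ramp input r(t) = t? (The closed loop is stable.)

G(s) has one pole at the origin.
This is a Type 1 system. Kv = lim_{s→0} s·G(s) = 4/40 = 1/10.
e_ss = 1/Kv = 1/(1/10) = 10.

e_ss = 10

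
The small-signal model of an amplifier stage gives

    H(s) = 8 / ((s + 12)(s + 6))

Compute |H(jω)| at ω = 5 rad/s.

|H(j5)| ≈ 0.07879

Substitute s = j5: numerator = 8, denominator = 47 + j90.
|H(j5)| = |8| / |47 + j90| = 8 / 101.53 ≈ 0.07879.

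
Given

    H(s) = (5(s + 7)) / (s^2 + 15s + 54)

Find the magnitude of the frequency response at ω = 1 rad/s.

Substitute s = j1: numerator = 35 + j5, denominator = 53 + j15.
|H(j1)| = |35 + j5| / |53 + j15| = 35.355 / 55.082 ≈ 0.6419.

|H(j1)| ≈ 0.6419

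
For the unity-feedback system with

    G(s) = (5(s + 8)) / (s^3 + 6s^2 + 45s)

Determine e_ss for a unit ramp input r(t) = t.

G(s) has one pole at the origin.
This is a Type 1 system. Kv = lim_{s→0} s·G(s) = 40/45 = 8/9.
e_ss = 1/Kv = 1/(8/9) = 9/8 ≈ 1.125.

e_ss = 1.125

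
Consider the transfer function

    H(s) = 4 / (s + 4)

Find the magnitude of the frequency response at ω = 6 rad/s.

Substitute s = j6: numerator = 4, denominator = 4 + j6.
|H(j6)| = |4| / |4 + j6| = 4 / 7.2111 ≈ 0.5547.

|H(j6)| ≈ 0.5547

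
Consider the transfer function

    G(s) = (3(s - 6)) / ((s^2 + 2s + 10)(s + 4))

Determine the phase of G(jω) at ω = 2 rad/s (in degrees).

∠G(j2) ≈ 101.3°

At s = j2: numerator = -18 + j6, denominator = 16 + j28.
∠G = ∠num − ∠den = 161.57° − (60.255°) = 101.3°.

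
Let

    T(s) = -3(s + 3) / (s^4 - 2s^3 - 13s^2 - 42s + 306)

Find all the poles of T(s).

The poles are the roots of the denominator s^4 - 2s^3 - 13s^2 - 42s + 306 = 0.
No real roots exist; factor into two real quadratics: (s^2 - 8s + 17)(s^2 + 6s + 18) = 0.
Each quadratic gives a conjugate pair via the quadratic formula.

s = 4 ± j, -3 ± 3j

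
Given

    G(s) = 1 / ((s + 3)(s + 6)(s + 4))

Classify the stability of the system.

stable

The poles can be read from the denominator factors: s = -3, -6, -4.
Since all poles lie strictly in the left half-plane, the system is stable.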